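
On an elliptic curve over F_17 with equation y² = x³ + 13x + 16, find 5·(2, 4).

(4, 9)

Write P = (2, 4).
Repeated addition: build up to 5P.
2P: tangent at (2, 4): λ = (3·2² + 13)/(2·4) ≡ 8/8. 8⁻¹ ≡ 15 (mod 17) since 8·15 = 120 ≡ 1, so λ ≡ 8·15 ≡ 1.
  x = λ² - 2 - 2 = 1 - 4 ≡ 14; y = λ·(2 - 14) - 4 ≡ 1. → (14, 1)
3P: (14, 1) + (2, 4). λ = (4 - 1)/(2 - 14) ≡ 3/5 mod 17. 5⁻¹ ≡ 7 (mod 17) since 5·7 = 35 ≡ 1, so λ ≡ 4.
  x = λ² - 14 - 2 = 16 - 16 ≡ 0; y = λ·(14 - 0) - 1 ≡ 4. → (0, 4)
4P: (0, 4) + (2, 4). λ = (4 - 4)/(2 - 0) ≡ 0/2 mod 17. 2⁻¹ ≡ 9 (mod 17) since 2·9 = 18 ≡ 1, so λ ≡ 0.
  x = λ² - 0 - 2 = 0 - 2 ≡ 15; y = λ·(0 - 15) - 4 ≡ 13. → (15, 13)
5P: (15, 13) + (2, 4). λ = (4 - 13)/(2 - 15) ≡ 8/4 mod 17. 4⁻¹ ≡ 13 (mod 17), so λ ≡ 2.
  x = λ² - 15 - 2 = 4 - 17 ≡ 4; y = λ·(15 - 4) - 13 ≡ 9. → (4, 9)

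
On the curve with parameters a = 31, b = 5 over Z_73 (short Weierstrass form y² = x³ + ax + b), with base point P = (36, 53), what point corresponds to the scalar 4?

(23, 57)

Double-and-add on 4 = (100)₂. Start with P = (36, 53) for the leading 1-bit.
double: tangent at (36, 53): λ = (3·36² + 31)/(2·53) ≡ 50/33. 33⁻¹ ≡ 31 (mod 73) since 33·31 = 1023 ≡ 1, so λ ≡ 50·31 ≡ 17.
  x = λ² - 36 - 36 = 289 - 72 ≡ 71; y = λ·(36 - 71) - 53 ≡ 9. → (71, 9)
double: tangent at (71, 9): λ = (3·71² + 31)/(2·9) ≡ 43/18. 18⁻¹ ≡ 69 (mod 73) since 18·69 = 1242 ≡ 1, so λ ≡ 43·69 ≡ 47.
  x = λ² - 71 - 71 = 2209 - 142 ≡ 23; y = λ·(71 - 23) - 9 ≡ 57. → (23, 57)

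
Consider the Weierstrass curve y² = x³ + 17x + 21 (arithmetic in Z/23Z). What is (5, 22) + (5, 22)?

(13, 1)

tangent at (5, 22): λ = (3·5² + 17)/(2·22) ≡ 0/21. 21⁻¹ ≡ 11 (mod 23), so λ ≡ 0·11 ≡ 0.
  x = λ² - 5 - 5 = 0 - 10 ≡ 13; y = λ·(5 - 13) - 22 ≡ 1. → (13, 1)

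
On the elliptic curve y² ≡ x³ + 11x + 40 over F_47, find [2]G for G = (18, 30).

tangent at (18, 30): λ = (3·18² + 11)/(2·30) ≡ 43/13. 13⁻¹ ≡ 29 (mod 47), so λ ≡ 43·29 ≡ 25.
  x = λ² - 18 - 18 = 625 - 36 ≡ 25; y = λ·(18 - 25) - 30 ≡ 30. → (25, 30)

(25, 30)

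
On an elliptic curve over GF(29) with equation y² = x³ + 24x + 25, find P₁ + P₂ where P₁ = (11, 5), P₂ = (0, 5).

(18, 24)

(11, 5) + (0, 5). λ = (5 - 5)/(0 - 11) ≡ 0/18 mod 29. 18⁻¹ ≡ 21 (mod 29), so λ ≡ 0.
  x = λ² - 11 - 0 = 0 - 11 ≡ 18; y = λ·(11 - 18) - 5 ≡ 24. → (18, 24)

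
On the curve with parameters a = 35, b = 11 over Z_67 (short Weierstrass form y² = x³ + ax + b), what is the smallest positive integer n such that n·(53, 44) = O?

2P: tangent at (53, 44): λ = (3·53² + 35)/(2·44) ≡ 20/21. 21⁻¹ ≡ 16 (mod 67), so λ ≡ 20·16 ≡ 52.
  x = λ² - 53 - 53 = 2704 - 106 ≡ 52; y = λ·(53 - 52) - 44 ≡ 8. → (52, 8)
3P: (52, 8) + (53, 44). λ = (44 - 8)/(53 - 52) ≡ 36/1 mod 67. 1⁻¹ ≡ 1 (mod 67) since 1·1 = 1 ≡ 1, so λ ≡ 36.
  x = λ² - 52 - 53 = 1296 - 105 ≡ 52; y = λ·(52 - 52) - 8 ≡ 59. → (52, 59)
4P: (52, 59) + (53, 44). λ = (44 - 59)/(53 - 52) ≡ 52/1 mod 67. 1⁻¹ ≡ 1 (mod 67), so λ ≡ 52.
  x = λ² - 52 - 53 = 2704 - 105 ≡ 53; y = λ·(52 - 53) - 59 ≡ 23. → (53, 23)
5P: (53, 23) + (53, 44): same x and y₁ ≡ -y₂, so the sum is O.
5P = O, so the order is 5.

5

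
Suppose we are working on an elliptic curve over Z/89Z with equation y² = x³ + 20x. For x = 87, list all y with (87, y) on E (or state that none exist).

x³ + 20x + 0 = 660243 ≡ 41 (mod 89).
41 is a non-residue mod 89; no y exists.

none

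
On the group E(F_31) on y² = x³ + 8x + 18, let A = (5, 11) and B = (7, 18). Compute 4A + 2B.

First 4A:
Repeated addition: build up to 4A.
2A: tangent at (5, 11): λ = (3·5² + 8)/(2·11) ≡ 21/22. 22⁻¹ ≡ 24 (mod 31), so λ ≡ 21·24 ≡ 8.
  x = λ² - 5 - 5 = 64 - 10 ≡ 23; y = λ·(5 - 23) - 11 ≡ 0. → (23, 0)
3A: (23, 0) + (5, 11). λ = (11 - 0)/(5 - 23) ≡ 11/13 mod 31. 13⁻¹ ≡ 12 (mod 31) since 13·12 = 156 ≡ 1, so λ ≡ 8.
  x = λ² - 23 - 5 = 64 - 28 ≡ 5; y = λ·(23 - 5) - 0 ≡ 20. → (5, 20)
4A: (5, 20) + (5, 11): same x and y₁ ≡ -y₂, so the sum is 𝒪.
4A = 𝒪.
Next 2B:
Repeated addition: build up to 2B.
2B: tangent at (7, 18): λ = (3·7² + 8)/(2·18) ≡ 0/5. 5⁻¹ ≡ 25 (mod 31), so λ ≡ 0·25 ≡ 0.
  x = λ² - 7 - 7 = 0 - 14 ≡ 17; y = λ·(7 - 17) - 18 ≡ 13. → (17, 13)
2B = (17, 13).
Finally 4A + 2B:
𝒪 + (17, 13) = (17, 13) (identity).

(17, 13)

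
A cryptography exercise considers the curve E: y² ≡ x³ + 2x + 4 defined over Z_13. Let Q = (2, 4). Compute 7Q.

(5, 10)

Repeated addition: build up to 7Q.
2Q: tangent at (2, 4): λ = (3·2² + 2)/(2·4) ≡ 1/8. 8⁻¹ ≡ 5 (mod 13), so λ ≡ 1·5 ≡ 5.
  x = λ² - 2 - 2 = 25 - 4 ≡ 8; y = λ·(2 - 8) - 4 ≡ 5. → (8, 5)
3Q: (8, 5) + (2, 4). λ = (4 - 5)/(2 - 8) ≡ 12/7 mod 13. 7⁻¹ ≡ 2 (mod 13) since 7·2 = 14 ≡ 1, so λ ≡ 11.
  x = λ² - 8 - 2 = 121 - 10 ≡ 7; y = λ·(8 - 7) - 5 ≡ 6. → (7, 6)
4Q: (7, 6) + (2, 4). λ = (4 - 6)/(2 - 7) ≡ 11/8 mod 13. 8⁻¹ ≡ 5 (mod 13) since 8·5 = 40 ≡ 1, so λ ≡ 3.
  x = λ² - 7 - 2 = 9 - 9 ≡ 0; y = λ·(7 - 0) - 6 ≡ 2. → (0, 2)
5Q: (0, 2) + (2, 4). λ = (4 - 2)/(2 - 0) ≡ 2/2 mod 13. 2⁻¹ ≡ 7 (mod 13), so λ ≡ 1.
  x = λ² - 0 - 2 = 1 - 2 ≡ 12; y = λ·(0 - 12) - 2 ≡ 12. → (12, 12)
6Q: (12, 12) + (2, 4). λ = (4 - 12)/(2 - 12) ≡ 5/3 mod 13. 3⁻¹ ≡ 9 (mod 13) since 3·9 = 27 ≡ 1, so λ ≡ 6.
  x = λ² - 12 - 2 = 36 - 14 ≡ 9; y = λ·(12 - 9) - 12 ≡ 6. → (9, 6)
7Q: (9, 6) + (2, 4). λ = (4 - 6)/(2 - 9) ≡ 11/6 mod 13. 6⁻¹ ≡ 11 (mod 13), so λ ≡ 4.
  x = λ² - 9 - 2 = 16 - 11 ≡ 5; y = λ·(9 - 5) - 6 ≡ 10. → (5, 10)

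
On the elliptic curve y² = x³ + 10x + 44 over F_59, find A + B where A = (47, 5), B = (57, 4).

(47, 5) + (57, 4). λ = (4 - 5)/(57 - 47) ≡ 58/10 mod 59. 10⁻¹ ≡ 6 (mod 59), so λ ≡ 53.
  x = λ² - 47 - 57 = 2809 - 104 ≡ 50; y = λ·(47 - 50) - 5 ≡ 13. → (50, 13)

(50, 13)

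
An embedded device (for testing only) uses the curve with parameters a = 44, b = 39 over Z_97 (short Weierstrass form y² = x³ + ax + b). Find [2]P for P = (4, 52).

(42, 86)

tangent at (4, 52): λ = (3·4² + 44)/(2·52) ≡ 92/7. 7⁻¹ ≡ 14 (mod 97) since 7·14 = 98 ≡ 1, so λ ≡ 92·14 ≡ 27.
  x = λ² - 4 - 4 = 729 - 8 ≡ 42; y = λ·(4 - 42) - 52 ≡ 86. → (42, 86)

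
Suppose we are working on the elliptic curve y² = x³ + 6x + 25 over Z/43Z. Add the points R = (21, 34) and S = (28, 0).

(21, 34) + (28, 0). λ = (0 - 34)/(28 - 21) ≡ 9/7 mod 43. 7⁻¹ ≡ 37 (mod 43), so λ ≡ 32.
  x = λ² - 21 - 28 = 1024 - 49 ≡ 29; y = λ·(21 - 29) - 34 ≡ 11. → (29, 11)

(29, 11)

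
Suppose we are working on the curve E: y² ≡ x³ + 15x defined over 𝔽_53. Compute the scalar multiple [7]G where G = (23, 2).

(2, 12)

Repeated addition: build up to 7G.
2G: tangent at (23, 2): λ = (3·23² + 15)/(2·2) ≡ 12/4. 4⁻¹ ≡ 40 (mod 53), so λ ≡ 12·40 ≡ 3.
  x = λ² - 23 - 23 = 9 - 46 ≡ 16; y = λ·(23 - 16) - 2 ≡ 19. → (16, 19)
3G: (16, 19) + (23, 2). λ = (2 - 19)/(23 - 16) ≡ 36/7 mod 53. 7⁻¹ ≡ 38 (mod 53), so λ ≡ 43.
  x = λ² - 16 - 23 = 1849 - 39 ≡ 8; y = λ·(16 - 8) - 19 ≡ 7. → (8, 7)
4G: (8, 7) + (23, 2). λ = (2 - 7)/(23 - 8) ≡ 48/15 mod 53. 15⁻¹ ≡ 46 (mod 53) since 15·46 = 690 ≡ 1, so λ ≡ 35.
  x = λ² - 8 - 23 = 1225 - 31 ≡ 28; y = λ·(8 - 28) - 7 ≡ 35. → (28, 35)
5G: (28, 35) + (23, 2). λ = (2 - 35)/(23 - 28) ≡ 20/48 mod 53. 48⁻¹ ≡ 21 (mod 53), so λ ≡ 49.
  x = λ² - 28 - 23 = 2401 - 51 ≡ 18; y = λ·(28 - 18) - 35 ≡ 31. → (18, 31)
6G: (18, 31) + (23, 2). λ = (2 - 31)/(23 - 18) ≡ 24/5 mod 53. 5⁻¹ ≡ 32 (mod 53) since 5·32 = 160 ≡ 1, so λ ≡ 26.
  x = λ² - 18 - 23 = 676 - 41 ≡ 52; y = λ·(18 - 52) - 31 ≡ 39. → (52, 39)
7G: (52, 39) + (23, 2). λ = (2 - 39)/(23 - 52) ≡ 16/24 mod 53. 24⁻¹ ≡ 42 (mod 53) since 24·42 = 1008 ≡ 1, so λ ≡ 36.
  x = λ² - 52 - 23 = 1296 - 75 ≡ 2; y = λ·(52 - 2) - 39 ≡ 12. → (2, 12)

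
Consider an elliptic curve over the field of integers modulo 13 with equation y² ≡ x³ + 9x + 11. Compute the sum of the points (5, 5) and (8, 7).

(12, 12)

(5, 5) + (8, 7). λ = (7 - 5)/(8 - 5) ≡ 2/3 mod 13. 3⁻¹ ≡ 9 (mod 13) since 3·9 = 27 ≡ 1, so λ ≡ 5.
  x = λ² - 5 - 8 = 25 - 13 ≡ 12; y = λ·(5 - 12) - 5 ≡ 12. → (12, 12)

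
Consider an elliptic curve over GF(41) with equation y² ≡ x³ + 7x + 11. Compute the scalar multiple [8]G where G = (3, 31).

Double-and-add on 8 = (1000)₂. Start with G = (3, 31) for the leading 1-bit.
double: tangent at (3, 31): λ = (3·3² + 7)/(2·31) ≡ 34/21. 21⁻¹ ≡ 2 (mod 41) since 21·2 = 42 ≡ 1, so λ ≡ 34·2 ≡ 27.
  x = λ² - 3 - 3 = 729 - 6 ≡ 26; y = λ·(3 - 26) - 31 ≡ 4. → (26, 4)
double: tangent at (26, 4): λ = (3·26² + 7)/(2·4) ≡ 26/8. 8⁻¹ ≡ 36 (mod 41) since 8·36 = 288 ≡ 1, so λ ≡ 26·36 ≡ 34.
  x = λ² - 26 - 26 = 1156 - 52 ≡ 38; y = λ·(26 - 38) - 4 ≡ 39. → (38, 39)
double: tangent at (38, 39): λ = (3·38² + 7)/(2·39) ≡ 34/37. 37⁻¹ ≡ 10 (mod 41) since 37·10 = 370 ≡ 1, so λ ≡ 34·10 ≡ 12.
  x = λ² - 38 - 38 = 144 - 76 ≡ 27; y = λ·(38 - 27) - 39 ≡ 11. → (27, 11)

(27, 11)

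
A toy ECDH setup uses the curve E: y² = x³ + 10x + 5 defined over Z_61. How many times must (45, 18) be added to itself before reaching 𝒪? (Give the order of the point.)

2P: tangent at (45, 18): λ = (3·45² + 10)/(2·18) ≡ 46/36. 36⁻¹ ≡ 39 (mod 61) since 36·39 = 1404 ≡ 1, so λ ≡ 46·39 ≡ 25.
  x = λ² - 45 - 45 = 625 - 90 ≡ 47; y = λ·(45 - 47) - 18 ≡ 54. → (47, 54)
3P: (47, 54) + (45, 18). λ = (18 - 54)/(45 - 47) ≡ 25/59 mod 61. 59⁻¹ ≡ 30 (mod 61) since 59·30 = 1770 ≡ 1, so λ ≡ 18.
  x = λ² - 47 - 45 = 324 - 92 ≡ 49; y = λ·(47 - 49) - 54 ≡ 32. → (49, 32)
4P: (49, 32) + (45, 18). λ = (18 - 32)/(45 - 49) ≡ 47/57 mod 61. 57⁻¹ ≡ 15 (mod 61), so λ ≡ 34.
  x = λ² - 49 - 45 = 1156 - 94 ≡ 25; y = λ·(49 - 25) - 32 ≡ 52. → (25, 52)
5P: (25, 52) + (45, 18). λ = (18 - 52)/(45 - 25) ≡ 27/20 mod 61. 20⁻¹ ≡ 58 (mod 61), so λ ≡ 41.
  x = λ² - 25 - 45 = 1681 - 70 ≡ 25; y = λ·(25 - 25) - 52 ≡ 9. → (25, 9)
6P: (25, 9) + (45, 18). λ = (18 - 9)/(45 - 25) ≡ 9/20 mod 61. 20⁻¹ ≡ 58 (mod 61), so λ ≡ 34.
  x = λ² - 25 - 45 = 1156 - 70 ≡ 49; y = λ·(25 - 49) - 9 ≡ 29. → (49, 29)
7P: (49, 29) + (45, 18). λ = (18 - 29)/(45 - 49) ≡ 50/57 mod 61. 57⁻¹ ≡ 15 (mod 61), so λ ≡ 18.
  x = λ² - 49 - 45 = 324 - 94 ≡ 47; y = λ·(49 - 47) - 29 ≡ 7. → (47, 7)
8P: (47, 7) + (45, 18). λ = (18 - 7)/(45 - 47) ≡ 11/59 mod 61. 59⁻¹ ≡ 30 (mod 61) since 59·30 = 1770 ≡ 1, so λ ≡ 25.
  x = λ² - 47 - 45 = 625 - 92 ≡ 45; y = λ·(47 - 45) - 7 ≡ 43. → (45, 43)
9P: (45, 43) + (45, 18): same x and y₁ ≡ -y₂, so the sum is 𝒪.
9P = 𝒪, so the order is 9.

9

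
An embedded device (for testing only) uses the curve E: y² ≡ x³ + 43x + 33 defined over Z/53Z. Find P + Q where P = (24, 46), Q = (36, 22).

(50, 6)

(24, 46) + (36, 22). λ = (22 - 46)/(36 - 24) ≡ 29/12 mod 53. 12⁻¹ ≡ 31 (mod 53), so λ ≡ 51.
  x = λ² - 24 - 36 = 2601 - 60 ≡ 50; y = λ·(24 - 50) - 46 ≡ 6. → (50, 6)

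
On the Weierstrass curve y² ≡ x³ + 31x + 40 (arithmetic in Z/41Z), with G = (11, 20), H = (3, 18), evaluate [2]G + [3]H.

First 2G:
Repeated addition: build up to 2G.
2G: tangent at (11, 20): λ = (3·11² + 31)/(2·20) ≡ 25/40. 40⁻¹ ≡ 40 (mod 41) since 40·40 = 1600 ≡ 1, so λ ≡ 25·40 ≡ 16.
  x = λ² - 11 - 11 = 256 - 22 ≡ 29; y = λ·(11 - 29) - 20 ≡ 20. → (29, 20)
2G = (29, 20).
Next 3H:
Repeated addition: build up to 3H.
2H: tangent at (3, 18): λ = (3·3² + 31)/(2·18) ≡ 17/36. 36⁻¹ ≡ 8 (mod 41) since 36·8 = 288 ≡ 1, so λ ≡ 17·8 ≡ 13.
  x = λ² - 3 - 3 = 169 - 6 ≡ 40; y = λ·(3 - 40) - 18 ≡ 34. → (40, 34)
3H: (40, 34) + (3, 18). λ = (18 - 34)/(3 - 40) ≡ 25/4 mod 41. 4⁻¹ ≡ 31 (mod 41), so λ ≡ 37.
  x = λ² - 40 - 3 = 1369 - 43 ≡ 14; y = λ·(40 - 14) - 34 ≡ 26. → (14, 26)
3H = (14, 26).
Finally 2G + 3H:
(29, 20) + (14, 26). λ = (26 - 20)/(14 - 29) ≡ 6/26 mod 41. 26⁻¹ ≡ 30 (mod 41) since 26·30 = 780 ≡ 1, so λ ≡ 16.
  x = λ² - 29 - 14 = 256 - 43 ≡ 8; y = λ·(29 - 8) - 20 ≡ 29. → (8, 29)

(8, 29)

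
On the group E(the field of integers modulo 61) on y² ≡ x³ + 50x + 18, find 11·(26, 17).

(43, 22)

Write G = (26, 17).
Repeated addition: build up to 11G.
2G: tangent at (26, 17): λ = (3·26² + 50)/(2·17) ≡ 4/34. 34⁻¹ ≡ 9 (mod 61) since 34·9 = 306 ≡ 1, so λ ≡ 4·9 ≡ 36.
  x = λ² - 26 - 26 = 1296 - 52 ≡ 24; y = λ·(26 - 24) - 17 ≡ 55. → (24, 55)
3G: (24, 55) + (26, 17). λ = (17 - 55)/(26 - 24) ≡ 23/2 mod 61. 2⁻¹ ≡ 31 (mod 61) since 2·31 = 62 ≡ 1, so λ ≡ 42.
  x = λ² - 24 - 26 = 1764 - 50 ≡ 6; y = λ·(24 - 6) - 55 ≡ 30. → (6, 30)
4G: (6, 30) + (26, 17). λ = (17 - 30)/(26 - 6) ≡ 48/20 mod 61. 20⁻¹ ≡ 58 (mod 61), so λ ≡ 39.
  x = λ² - 6 - 26 = 1521 - 32 ≡ 25; y = λ·(6 - 25) - 30 ≡ 22. → (25, 22)
5G: (25, 22) + (26, 17). λ = (17 - 22)/(26 - 25) ≡ 56/1 mod 61. 1⁻¹ ≡ 1 (mod 61), so λ ≡ 56.
  x = λ² - 25 - 26 = 3136 - 51 ≡ 35; y = λ·(25 - 35) - 22 ≡ 28. → (35, 28)
6G: (35, 28) + (26, 17). λ = (17 - 28)/(26 - 35) ≡ 50/52 mod 61. 52⁻¹ ≡ 27 (mod 61), so λ ≡ 8.
  x = λ² - 35 - 26 = 64 - 61 ≡ 3; y = λ·(35 - 3) - 28 ≡ 45. → (3, 45)
7G: (3, 45) + (26, 17). λ = (17 - 45)/(26 - 3) ≡ 33/23 mod 61. 23⁻¹ ≡ 8 (mod 61), so λ ≡ 20.
  x = λ² - 3 - 26 = 400 - 29 ≡ 5; y = λ·(3 - 5) - 45 ≡ 37. → (5, 37)
8G: (5, 37) + (26, 17). λ = (17 - 37)/(26 - 5) ≡ 41/21 mod 61. 21⁻¹ ≡ 32 (mod 61), so λ ≡ 31.
  x = λ² - 5 - 26 = 961 - 31 ≡ 15; y = λ·(5 - 15) - 37 ≡ 19. → (15, 19)
9G: (15, 19) + (26, 17). λ = (17 - 19)/(26 - 15) ≡ 59/11 mod 61. 11⁻¹ ≡ 50 (mod 61) since 11·50 = 550 ≡ 1, so λ ≡ 22.
  x = λ² - 15 - 26 = 484 - 41 ≡ 16; y = λ·(15 - 16) - 19 ≡ 20. → (16, 20)
10G: (16, 20) + (26, 17). λ = (17 - 20)/(26 - 16) ≡ 58/10 mod 61. 10⁻¹ ≡ 55 (mod 61) since 10·55 = 550 ≡ 1, so λ ≡ 18.
  x = λ² - 16 - 26 = 324 - 42 ≡ 38; y = λ·(16 - 38) - 20 ≡ 11. → (38, 11)
11G: (38, 11) + (26, 17). λ = (17 - 11)/(26 - 38) ≡ 6/49 mod 61. 49⁻¹ ≡ 5 (mod 61) since 49·5 = 245 ≡ 1, so λ ≡ 30.
  x = λ² - 38 - 26 = 900 - 64 ≡ 43; y = λ·(38 - 43) - 11 ≡ 22. → (43, 22)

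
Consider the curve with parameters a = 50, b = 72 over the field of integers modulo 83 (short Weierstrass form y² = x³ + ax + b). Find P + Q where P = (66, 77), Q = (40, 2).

(10, 59)

(66, 77) + (40, 2). λ = (2 - 77)/(40 - 66) ≡ 8/57 mod 83. 57⁻¹ ≡ 67 (mod 83), so λ ≡ 38.
  x = λ² - 66 - 40 = 1444 - 106 ≡ 10; y = λ·(66 - 10) - 77 ≡ 59. → (10, 59)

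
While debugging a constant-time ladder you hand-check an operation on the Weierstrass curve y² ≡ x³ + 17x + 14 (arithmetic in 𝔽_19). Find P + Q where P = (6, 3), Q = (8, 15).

(6, 3) + (8, 15). λ = (15 - 3)/(8 - 6) ≡ 12/2 mod 19. 2⁻¹ ≡ 10 (mod 19), so λ ≡ 6.
  x = λ² - 6 - 8 = 36 - 14 ≡ 3; y = λ·(6 - 3) - 3 ≡ 15. → (3, 15)

(3, 15)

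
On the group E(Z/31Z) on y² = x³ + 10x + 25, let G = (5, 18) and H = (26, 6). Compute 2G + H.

First 2G:
Repeated addition: build up to 2G.
2G: tangent at (5, 18): λ = (3·5² + 10)/(2·18) ≡ 23/5. 5⁻¹ ≡ 25 (mod 31), so λ ≡ 23·25 ≡ 17.
  x = λ² - 5 - 5 = 289 - 10 ≡ 0; y = λ·(5 - 0) - 18 ≡ 5. → (0, 5)
2G = (0, 5).
Finally 2G + H:
(0, 5) + (26, 6). λ = (6 - 5)/(26 - 0) ≡ 1/26 mod 31. 26⁻¹ ≡ 6 (mod 31) since 26·6 = 156 ≡ 1, so λ ≡ 6.
  x = λ² - 0 - 26 = 36 - 26 ≡ 10; y = λ·(0 - 10) - 5 ≡ 28. → (10, 28)

(10, 28)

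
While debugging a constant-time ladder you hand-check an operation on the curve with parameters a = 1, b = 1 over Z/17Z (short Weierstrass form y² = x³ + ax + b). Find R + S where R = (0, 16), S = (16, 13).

(0, 16) + (16, 13). λ = (13 - 16)/(16 - 0) ≡ 14/16 mod 17. 16⁻¹ ≡ 16 (mod 17), so λ ≡ 3.
  x = λ² - 0 - 16 = 9 - 16 ≡ 10; y = λ·(0 - 10) - 16 ≡ 5. → (10, 5)

(10, 5)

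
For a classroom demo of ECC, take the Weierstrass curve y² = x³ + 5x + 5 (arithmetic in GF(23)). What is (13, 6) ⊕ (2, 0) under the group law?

(13, 6) + (2, 0). λ = (0 - 6)/(2 - 13) ≡ 17/12 mod 23. 12⁻¹ ≡ 2 (mod 23), so λ ≡ 11.
  x = λ² - 13 - 2 = 121 - 15 ≡ 14; y = λ·(13 - 14) - 6 ≡ 6. → (14, 6)

(14, 6)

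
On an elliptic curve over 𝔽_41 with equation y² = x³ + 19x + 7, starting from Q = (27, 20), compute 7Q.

(30, 36)

Repeated addition: build up to 7Q.
2Q: tangent at (27, 20): λ = (3·27² + 19)/(2·20) ≡ 33/40. 40⁻¹ ≡ 40 (mod 41) since 40·40 = 1600 ≡ 1, so λ ≡ 33·40 ≡ 8.
  x = λ² - 27 - 27 = 64 - 54 ≡ 10; y = λ·(27 - 10) - 20 ≡ 34. → (10, 34)
3Q: (10, 34) + (27, 20). λ = (20 - 34)/(27 - 10) ≡ 27/17 mod 41. 17⁻¹ ≡ 29 (mod 41), so λ ≡ 4.
  x = λ² - 10 - 27 = 16 - 37 ≡ 20; y = λ·(10 - 20) - 34 ≡ 8. → (20, 8)
4Q: (20, 8) + (27, 20). λ = (20 - 8)/(27 - 20) ≡ 12/7 mod 41. 7⁻¹ ≡ 6 (mod 41), so λ ≡ 31.
  x = λ² - 20 - 27 = 961 - 47 ≡ 12; y = λ·(20 - 12) - 8 ≡ 35. → (12, 35)
5Q: (12, 35) + (27, 20). λ = (20 - 35)/(27 - 12) ≡ 26/15 mod 41. 15⁻¹ ≡ 11 (mod 41), so λ ≡ 40.
  x = λ² - 12 - 27 = 1600 - 39 ≡ 3; y = λ·(12 - 3) - 35 ≡ 38. → (3, 38)
6Q: (3, 38) + (27, 20). λ = (20 - 38)/(27 - 3) ≡ 23/24 mod 41. 24⁻¹ ≡ 12 (mod 41), so λ ≡ 30.
  x = λ² - 3 - 27 = 900 - 30 ≡ 9; y = λ·(3 - 9) - 38 ≡ 28. → (9, 28)
7Q: (9, 28) + (27, 20). λ = (20 - 28)/(27 - 9) ≡ 33/18 mod 41. 18⁻¹ ≡ 16 (mod 41), so λ ≡ 36.
  x = λ² - 9 - 27 = 1296 - 36 ≡ 30; y = λ·(9 - 30) - 28 ≡ 36. → (30, 36)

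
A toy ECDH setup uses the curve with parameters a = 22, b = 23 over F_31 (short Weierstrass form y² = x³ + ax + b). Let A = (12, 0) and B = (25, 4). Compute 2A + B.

(25, 4)

First 2A:
Repeated addition: build up to 2A.
2A: (12, 0) + (12, 0): same x and y₁ ≡ -y₂, so the sum is O.
2A = O.
Finally 2A + B:
O + (25, 4) = (25, 4) (identity).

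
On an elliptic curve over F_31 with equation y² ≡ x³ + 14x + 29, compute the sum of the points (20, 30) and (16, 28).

(20, 30) + (16, 28). λ = (28 - 30)/(16 - 20) ≡ 29/27 mod 31. 27⁻¹ ≡ 23 (mod 31) since 27·23 = 621 ≡ 1, so λ ≡ 16.
  x = λ² - 20 - 16 = 256 - 36 ≡ 3; y = λ·(20 - 3) - 30 ≡ 25. → (3, 25)

(3, 25)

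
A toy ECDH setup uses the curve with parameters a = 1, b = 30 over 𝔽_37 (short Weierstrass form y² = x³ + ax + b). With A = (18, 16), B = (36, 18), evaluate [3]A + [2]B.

First 3A:
Repeated addition: build up to 3A.
2A: tangent at (18, 16): λ = (3·18² + 1)/(2·16) ≡ 11/32. 32⁻¹ ≡ 22 (mod 37) since 32·22 = 704 ≡ 1, so λ ≡ 11·22 ≡ 20.
  x = λ² - 18 - 18 = 400 - 36 ≡ 31; y = λ·(18 - 31) - 16 ≡ 20. → (31, 20)
3A: (31, 20) + (18, 16). λ = (16 - 20)/(18 - 31) ≡ 33/24 mod 37. 24⁻¹ ≡ 17 (mod 37) since 24·17 = 408 ≡ 1, so λ ≡ 6.
  x = λ² - 31 - 18 = 36 - 49 ≡ 24; y = λ·(31 - 24) - 20 ≡ 22. → (24, 22)
3A = (24, 22).
Next 2B:
Repeated addition: build up to 2B.
2B: tangent at (36, 18): λ = (3·36² + 1)/(2·18) ≡ 4/36. 36⁻¹ ≡ 36 (mod 37), so λ ≡ 4·36 ≡ 33.
  x = λ² - 36 - 36 = 1089 - 72 ≡ 18; y = λ·(36 - 18) - 18 ≡ 21. → (18, 21)
2B = (18, 21).
Finally 3A + 2B:
(24, 22) + (18, 21). λ = (21 - 22)/(18 - 24) ≡ 36/31 mod 37. 31⁻¹ ≡ 6 (mod 37), so λ ≡ 31.
  x = λ² - 24 - 18 = 961 - 42 ≡ 31; y = λ·(24 - 31) - 22 ≡ 20. → (31, 20)

(31, 20)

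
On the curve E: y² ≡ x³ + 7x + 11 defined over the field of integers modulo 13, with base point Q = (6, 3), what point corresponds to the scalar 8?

Double-and-add on 8 = (1000)₂. Start with Q = (6, 3) for the leading 1-bit.
double: tangent at (6, 3): λ = (3·6² + 7)/(2·3) ≡ 11/6. 6⁻¹ ≡ 11 (mod 13), so λ ≡ 11·11 ≡ 4.
  x = λ² - 6 - 6 = 16 - 12 ≡ 4; y = λ·(6 - 4) - 3 ≡ 5. → (4, 5)
double: tangent at (4, 5): λ = (3·4² + 7)/(2·5) ≡ 3/10. 10⁻¹ ≡ 4 (mod 13) since 10·4 = 40 ≡ 1, so λ ≡ 3·4 ≡ 12.
  x = λ² - 4 - 4 = 144 - 8 ≡ 6; y = λ·(4 - 6) - 5 ≡ 10. → (6, 10)
double: tangent at (6, 10): λ = (3·6² + 7)/(2·10) ≡ 11/7. 7⁻¹ ≡ 2 (mod 13), so λ ≡ 11·2 ≡ 9.
  x = λ² - 6 - 6 = 81 - 12 ≡ 4; y = λ·(6 - 4) - 10 ≡ 8. → (4, 8)

(4, 8)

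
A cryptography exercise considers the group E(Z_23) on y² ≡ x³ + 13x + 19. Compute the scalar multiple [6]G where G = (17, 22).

(19, 8)

Repeated addition: build up to 6G.
2G: tangent at (17, 22): λ = (3·17² + 13)/(2·22) ≡ 6/21. 21⁻¹ ≡ 11 (mod 23), so λ ≡ 6·11 ≡ 20.
  x = λ² - 17 - 17 = 400 - 34 ≡ 21; y = λ·(17 - 21) - 22 ≡ 13. → (21, 13)
3G: (21, 13) + (17, 22). λ = (22 - 13)/(17 - 21) ≡ 9/19 mod 23. 19⁻¹ ≡ 17 (mod 23), so λ ≡ 15.
  x = λ² - 21 - 17 = 225 - 38 ≡ 3; y = λ·(21 - 3) - 13 ≡ 4. → (3, 4)
4G: (3, 4) + (17, 22). λ = (22 - 4)/(17 - 3) ≡ 18/14 mod 23. 14⁻¹ ≡ 5 (mod 23), so λ ≡ 21.
  x = λ² - 3 - 17 = 441 - 20 ≡ 7; y = λ·(3 - 7) - 4 ≡ 4. → (7, 4)
5G: (7, 4) + (17, 22). λ = (22 - 4)/(17 - 7) ≡ 18/10 mod 23. 10⁻¹ ≡ 7 (mod 23), so λ ≡ 11.
  x = λ² - 7 - 17 = 121 - 24 ≡ 5; y = λ·(7 - 5) - 4 ≡ 18. → (5, 18)
6G: (5, 18) + (17, 22). λ = (22 - 18)/(17 - 5) ≡ 4/12 mod 23. 12⁻¹ ≡ 2 (mod 23), so λ ≡ 8.
  x = λ² - 5 - 17 = 64 - 22 ≡ 19; y = λ·(5 - 19) - 18 ≡ 8. → (19, 8)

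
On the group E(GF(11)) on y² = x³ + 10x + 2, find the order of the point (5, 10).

2P: tangent at (5, 10): λ = (3·5² + 10)/(2·10) ≡ 8/9. 9⁻¹ ≡ 5 (mod 11) since 9·5 = 45 ≡ 1, so λ ≡ 8·5 ≡ 7.
  x = λ² - 5 - 5 = 49 - 10 ≡ 6; y = λ·(5 - 6) - 10 ≡ 5. → (6, 5)
3P: (6, 5) + (5, 10). λ = (10 - 5)/(5 - 6) ≡ 5/10 mod 11. 10⁻¹ ≡ 10 (mod 11) since 10·10 = 100 ≡ 1, so λ ≡ 6.
  x = λ² - 6 - 5 = 36 - 11 ≡ 3; y = λ·(6 - 3) - 5 ≡ 2. → (3, 2)
4P: (3, 2) + (5, 10). λ = (10 - 2)/(5 - 3) ≡ 8/2 mod 11. 2⁻¹ ≡ 6 (mod 11) since 2·6 = 12 ≡ 1, so λ ≡ 4.
  x = λ² - 3 - 5 = 16 - 8 ≡ 8; y = λ·(3 - 8) - 2 ≡ 0. → (8, 0)
5P: (8, 0) + (5, 10). λ = (10 - 0)/(5 - 8) ≡ 10/8 mod 11. 8⁻¹ ≡ 7 (mod 11) since 8·7 = 56 ≡ 1, so λ ≡ 4.
  x = λ² - 8 - 5 = 16 - 13 ≡ 3; y = λ·(8 - 3) - 0 ≡ 9. → (3, 9)
6P: (3, 9) + (5, 10). λ = (10 - 9)/(5 - 3) ≡ 1/2 mod 11. 2⁻¹ ≡ 6 (mod 11), so λ ≡ 6.
  x = λ² - 3 - 5 = 36 - 8 ≡ 6; y = λ·(3 - 6) - 9 ≡ 6. → (6, 6)
7P: (6, 6) + (5, 10). λ = (10 - 6)/(5 - 6) ≡ 4/10 mod 11. 10⁻¹ ≡ 10 (mod 11) since 10·10 = 100 ≡ 1, so λ ≡ 7.
  x = λ² - 6 - 5 = 49 - 11 ≡ 5; y = λ·(6 - 5) - 6 ≡ 1. → (5, 1)
8P: (5, 1) + (5, 10): same x and y₁ ≡ -y₂, so the sum is the point at infinity.
8P = the point at infinity, so the order is 8.

8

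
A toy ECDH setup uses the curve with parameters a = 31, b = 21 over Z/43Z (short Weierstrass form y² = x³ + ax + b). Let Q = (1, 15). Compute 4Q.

(30, 1)

Double-and-add on 4 = (100)₂. Start with Q = (1, 15) for the leading 1-bit.
double: tangent at (1, 15): λ = (3·1² + 31)/(2·15) ≡ 34/30. 30⁻¹ ≡ 33 (mod 43) since 30·33 = 990 ≡ 1, so λ ≡ 34·33 ≡ 4.
  x = λ² - 1 - 1 = 16 - 2 ≡ 14; y = λ·(1 - 14) - 15 ≡ 19. → (14, 19)
double: tangent at (14, 19): λ = (3·14² + 31)/(2·19) ≡ 17/38. 38⁻¹ ≡ 17 (mod 43), so λ ≡ 17·17 ≡ 31.
  x = λ² - 14 - 14 = 961 - 28 ≡ 30; y = λ·(14 - 30) - 19 ≡ 1. → (30, 1)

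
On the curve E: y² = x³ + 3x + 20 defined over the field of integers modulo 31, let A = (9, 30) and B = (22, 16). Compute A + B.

(14, 4)

(9, 30) + (22, 16). λ = (16 - 30)/(22 - 9) ≡ 17/13 mod 31. 13⁻¹ ≡ 12 (mod 31) since 13·12 = 156 ≡ 1, so λ ≡ 18.
  x = λ² - 9 - 22 = 324 - 31 ≡ 14; y = λ·(9 - 14) - 30 ≡ 4. → (14, 4)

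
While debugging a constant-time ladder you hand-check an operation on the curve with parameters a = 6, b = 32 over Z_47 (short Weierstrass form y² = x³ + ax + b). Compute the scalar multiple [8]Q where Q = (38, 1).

Double-and-add on 8 = (1000)₂. Start with Q = (38, 1) for the leading 1-bit.
double: tangent at (38, 1): λ = (3·38² + 6)/(2·1) ≡ 14/2. 2⁻¹ ≡ 24 (mod 47), so λ ≡ 14·24 ≡ 7.
  x = λ² - 38 - 38 = 49 - 76 ≡ 20; y = λ·(38 - 20) - 1 ≡ 31. → (20, 31)
double: tangent at (20, 31): λ = (3·20² + 6)/(2·31) ≡ 31/15. 15⁻¹ ≡ 22 (mod 47), so λ ≡ 31·22 ≡ 24.
  x = λ² - 20 - 20 = 576 - 40 ≡ 19; y = λ·(20 - 19) - 31 ≡ 40. → (19, 40)
double: tangent at (19, 40): λ = (3·19² + 6)/(2·40) ≡ 8/33. 33⁻¹ ≡ 10 (mod 47), so λ ≡ 8·10 ≡ 33.
  x = λ² - 19 - 19 = 1089 - 38 ≡ 17; y = λ·(19 - 17) - 40 ≡ 26. → (17, 26)

(17, 26)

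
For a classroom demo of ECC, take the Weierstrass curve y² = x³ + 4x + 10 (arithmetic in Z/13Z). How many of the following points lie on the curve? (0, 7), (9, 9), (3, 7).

2

(0, 7): 7² ≡ 10, rhs ≡ 10 → on.
(9, 9): 9² ≡ 3, rhs ≡ 8 → off.
(3, 7): 7² ≡ 10, rhs ≡ 10 → on.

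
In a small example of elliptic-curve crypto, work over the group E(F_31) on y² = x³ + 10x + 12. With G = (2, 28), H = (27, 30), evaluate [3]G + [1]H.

(13, 18)

First 3G:
Repeated addition: build up to 3G.
2G: tangent at (2, 28): λ = (3·2² + 10)/(2·28) ≡ 22/25. 25⁻¹ ≡ 5 (mod 31), so λ ≡ 22·5 ≡ 17.
  x = λ² - 2 - 2 = 289 - 4 ≡ 6; y = λ·(2 - 6) - 28 ≡ 28. → (6, 28)
3G: (6, 28) + (2, 28). λ = (28 - 28)/(2 - 6) ≡ 0/27 mod 31. 27⁻¹ ≡ 23 (mod 31) since 27·23 = 621 ≡ 1, so λ ≡ 0.
  x = λ² - 6 - 2 = 0 - 8 ≡ 23; y = λ·(6 - 23) - 28 ≡ 3. → (23, 3)
3G = (23, 3).
Finally 3G + H:
(23, 3) + (27, 30). λ = (30 - 3)/(27 - 23) ≡ 27/4 mod 31. 4⁻¹ ≡ 8 (mod 31), so λ ≡ 30.
  x = λ² - 23 - 27 = 900 - 50 ≡ 13; y = λ·(23 - 13) - 3 ≡ 18. → (13, 18)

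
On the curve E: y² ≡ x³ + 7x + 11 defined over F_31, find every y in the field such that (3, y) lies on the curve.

11, 20

x³ + 7x + 11 = 59 ≡ 28 (mod 31).
Square roots of 28 mod 31: 11 and 20 (since 11² = 121 ≡ 28).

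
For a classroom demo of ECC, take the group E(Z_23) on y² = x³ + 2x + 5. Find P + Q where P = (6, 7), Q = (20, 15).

(10, 17)

(6, 7) + (20, 15). λ = (15 - 7)/(20 - 6) ≡ 8/14 mod 23. 14⁻¹ ≡ 5 (mod 23), so λ ≡ 17.
  x = λ² - 6 - 20 = 289 - 26 ≡ 10; y = λ·(6 - 10) - 7 ≡ 17. → (10, 17)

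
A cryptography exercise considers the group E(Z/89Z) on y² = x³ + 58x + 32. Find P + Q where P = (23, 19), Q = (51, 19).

(15, 70)

(23, 19) + (51, 19). λ = (19 - 19)/(51 - 23) ≡ 0/28 mod 89. 28⁻¹ ≡ 35 (mod 89) since 28·35 = 980 ≡ 1, so λ ≡ 0.
  x = λ² - 23 - 51 = 0 - 74 ≡ 15; y = λ·(23 - 15) - 19 ≡ 70. → (15, 70)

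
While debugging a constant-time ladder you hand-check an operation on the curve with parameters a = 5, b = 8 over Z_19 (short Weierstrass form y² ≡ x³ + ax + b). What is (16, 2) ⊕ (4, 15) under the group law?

(4, 4)

(16, 2) + (4, 15). λ = (15 - 2)/(4 - 16) ≡ 13/7 mod 19. 7⁻¹ ≡ 11 (mod 19), so λ ≡ 10.
  x = λ² - 16 - 4 = 100 - 20 ≡ 4; y = λ·(16 - 4) - 2 ≡ 4. → (4, 4)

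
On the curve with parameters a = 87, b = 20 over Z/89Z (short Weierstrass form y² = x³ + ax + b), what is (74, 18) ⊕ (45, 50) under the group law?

(49, 25)

(74, 18) + (45, 50). λ = (50 - 18)/(45 - 74) ≡ 32/60 mod 89. 60⁻¹ ≡ 46 (mod 89), so λ ≡ 48.
  x = λ² - 74 - 45 = 2304 - 119 ≡ 49; y = λ·(74 - 49) - 18 ≡ 25. → (49, 25)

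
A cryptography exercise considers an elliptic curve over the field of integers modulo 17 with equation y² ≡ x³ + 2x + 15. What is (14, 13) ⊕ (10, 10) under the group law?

(1, 1)

(14, 13) + (10, 10). λ = (10 - 13)/(10 - 14) ≡ 14/13 mod 17. 13⁻¹ ≡ 4 (mod 17), so λ ≡ 5.
  x = λ² - 14 - 10 = 25 - 24 ≡ 1; y = λ·(14 - 1) - 13 ≡ 1. → (1, 1)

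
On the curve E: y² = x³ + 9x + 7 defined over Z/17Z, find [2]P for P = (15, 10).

tangent at (15, 10): λ = (3·15² + 9)/(2·10) ≡ 4/3. 3⁻¹ ≡ 6 (mod 17) since 3·6 = 18 ≡ 1, so λ ≡ 4·6 ≡ 7.
  x = λ² - 15 - 15 = 49 - 30 ≡ 2; y = λ·(15 - 2) - 10 ≡ 13. → (2, 13)

(2, 13)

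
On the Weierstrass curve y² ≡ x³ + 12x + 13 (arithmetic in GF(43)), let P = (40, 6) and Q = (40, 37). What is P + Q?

O

The two points share x = 40 and their y-coordinates satisfy 6 + 37 ≡ 0 (mod 43), so they are inverses. Their sum is ∞.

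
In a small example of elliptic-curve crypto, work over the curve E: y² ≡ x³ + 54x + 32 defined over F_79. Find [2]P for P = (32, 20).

tangent at (32, 20): λ = (3·32² + 54)/(2·20) ≡ 45/40. 40⁻¹ ≡ 2 (mod 79) since 40·2 = 80 ≡ 1, so λ ≡ 45·2 ≡ 11.
  x = λ² - 32 - 32 = 121 - 64 ≡ 57; y = λ·(32 - 57) - 20 ≡ 21. → (57, 21)

(57, 21)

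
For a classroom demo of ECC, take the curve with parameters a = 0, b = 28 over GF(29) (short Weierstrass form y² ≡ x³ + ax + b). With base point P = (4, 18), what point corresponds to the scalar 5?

Repeated addition: build up to 5P.
2P: tangent at (4, 18): λ = (3·4² + 0)/(2·18) ≡ 19/7. 7⁻¹ ≡ 25 (mod 29), so λ ≡ 19·25 ≡ 11.
  x = λ² - 4 - 4 = 121 - 8 ≡ 26; y = λ·(4 - 26) - 18 ≡ 1. → (26, 1)
3P: (26, 1) + (4, 18). λ = (18 - 1)/(4 - 26) ≡ 17/7 mod 29. 7⁻¹ ≡ 25 (mod 29), so λ ≡ 19.
  x = λ² - 26 - 4 = 361 - 30 ≡ 12; y = λ·(26 - 12) - 1 ≡ 4. → (12, 4)
4P: (12, 4) + (4, 18). λ = (18 - 4)/(4 - 12) ≡ 14/21 mod 29. 21⁻¹ ≡ 18 (mod 29), so λ ≡ 20.
  x = λ² - 12 - 4 = 400 - 16 ≡ 7; y = λ·(12 - 7) - 4 ≡ 9. → (7, 9)
5P: (7, 9) + (4, 18). λ = (18 - 9)/(4 - 7) ≡ 9/26 mod 29. 26⁻¹ ≡ 19 (mod 29), so λ ≡ 26.
  x = λ² - 7 - 4 = 676 - 11 ≡ 27; y = λ·(7 - 27) - 9 ≡ 22. → (27, 22)

(27, 22)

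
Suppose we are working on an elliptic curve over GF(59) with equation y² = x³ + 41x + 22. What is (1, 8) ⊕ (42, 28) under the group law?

(1, 8) + (42, 28). λ = (28 - 8)/(42 - 1) ≡ 20/41 mod 59. 41⁻¹ ≡ 36 (mod 59) since 41·36 = 1476 ≡ 1, so λ ≡ 12.
  x = λ² - 1 - 42 = 144 - 43 ≡ 42; y = λ·(1 - 42) - 8 ≡ 31. → (42, 31)

(42, 31)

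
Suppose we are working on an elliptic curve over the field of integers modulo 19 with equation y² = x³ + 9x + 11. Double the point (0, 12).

tangent at (0, 12): λ = (3·0² + 9)/(2·12) ≡ 9/5. 5⁻¹ ≡ 4 (mod 19), so λ ≡ 9·4 ≡ 17.
  x = λ² - 0 - 0 = 289 - 0 ≡ 4; y = λ·(0 - 4) - 12 ≡ 15. → (4, 15)

(4, 15)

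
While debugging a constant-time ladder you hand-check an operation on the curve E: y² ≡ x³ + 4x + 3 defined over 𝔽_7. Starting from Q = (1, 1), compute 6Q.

O

Repeated addition: build up to 6Q.
2Q: tangent at (1, 1): λ = (3·1² + 4)/(2·1) ≡ 0/2. 2⁻¹ ≡ 4 (mod 7) since 2·4 = 8 ≡ 1, so λ ≡ 0·4 ≡ 0.
  x = λ² - 1 - 1 = 0 - 2 ≡ 5; y = λ·(1 - 5) - 1 ≡ 6. → (5, 6)
3Q: (5, 6) + (1, 1). λ = (1 - 6)/(1 - 5) ≡ 2/3 mod 7. 3⁻¹ ≡ 5 (mod 7), so λ ≡ 3.
  x = λ² - 5 - 1 = 9 - 6 ≡ 3; y = λ·(5 - 3) - 6 ≡ 0. → (3, 0)
4Q: (3, 0) + (1, 1). λ = (1 - 0)/(1 - 3) ≡ 1/5 mod 7. 5⁻¹ ≡ 3 (mod 7) since 5·3 = 15 ≡ 1, so λ ≡ 3.
  x = λ² - 3 - 1 = 9 - 4 ≡ 5; y = λ·(3 - 5) - 0 ≡ 1. → (5, 1)
5Q: (5, 1) + (1, 1). λ = (1 - 1)/(1 - 5) ≡ 0/3 mod 7. 3⁻¹ ≡ 5 (mod 7) since 3·5 = 15 ≡ 1, so λ ≡ 0.
  x = λ² - 5 - 1 = 0 - 6 ≡ 1; y = λ·(5 - 1) - 1 ≡ 6. → (1, 6)
6Q: (1, 6) + (1, 1): same x and y₁ ≡ -y₂, so the sum is O.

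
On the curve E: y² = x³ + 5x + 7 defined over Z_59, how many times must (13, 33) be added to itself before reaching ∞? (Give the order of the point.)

4

2P: tangent at (13, 33): λ = (3·13² + 5)/(2·33) ≡ 40/7. 7⁻¹ ≡ 17 (mod 59), so λ ≡ 40·17 ≡ 31.
  x = λ² - 13 - 13 = 961 - 26 ≡ 50; y = λ·(13 - 50) - 33 ≡ 0. → (50, 0)
3P: (50, 0) + (13, 33). λ = (33 - 0)/(13 - 50) ≡ 33/22 mod 59. 22⁻¹ ≡ 51 (mod 59), so λ ≡ 31.
  x = λ² - 50 - 13 = 961 - 63 ≡ 13; y = λ·(50 - 13) - 0 ≡ 26. → (13, 26)
4P: (13, 26) + (13, 33): same x and y₁ ≡ -y₂, so the sum is ∞.
4P = ∞, so the order is 4.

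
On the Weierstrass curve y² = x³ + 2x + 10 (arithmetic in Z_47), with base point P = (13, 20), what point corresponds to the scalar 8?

(14, 44)

Double-and-add on 8 = (1000)₂. Start with P = (13, 20) for the leading 1-bit.
double: tangent at (13, 20): λ = (3·13² + 2)/(2·20) ≡ 39/40. 40⁻¹ ≡ 20 (mod 47), so λ ≡ 39·20 ≡ 28.
  x = λ² - 13 - 13 = 784 - 26 ≡ 6; y = λ·(13 - 6) - 20 ≡ 35. → (6, 35)
double: tangent at (6, 35): λ = (3·6² + 2)/(2·35) ≡ 16/23. 23⁻¹ ≡ 45 (mod 47) since 23·45 = 1035 ≡ 1, so λ ≡ 16·45 ≡ 15.
  x = λ² - 6 - 6 = 225 - 12 ≡ 25; y = λ·(6 - 25) - 35 ≡ 9. → (25, 9)
double: tangent at (25, 9): λ = (3·25² + 2)/(2·9) ≡ 44/18. 18⁻¹ ≡ 34 (mod 47), so λ ≡ 44·34 ≡ 39.
  x = λ² - 25 - 25 = 1521 - 50 ≡ 14; y = λ·(25 - 14) - 9 ≡ 44. → (14, 44)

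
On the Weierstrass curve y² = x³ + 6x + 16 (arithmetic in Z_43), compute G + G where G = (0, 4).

tangent at (0, 4): λ = (3·0² + 6)/(2·4) ≡ 6/8. 8⁻¹ ≡ 27 (mod 43), so λ ≡ 6·27 ≡ 33.
  x = λ² - 0 - 0 = 1089 - 0 ≡ 14; y = λ·(0 - 14) - 4 ≡ 7. → (14, 7)

(14, 7)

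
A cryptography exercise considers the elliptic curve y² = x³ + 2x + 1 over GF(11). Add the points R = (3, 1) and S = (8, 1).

(0, 10)

(3, 1) + (8, 1). λ = (1 - 1)/(8 - 3) ≡ 0/5 mod 11. 5⁻¹ ≡ 9 (mod 11), so λ ≡ 0.
  x = λ² - 3 - 8 = 0 - 11 ≡ 0; y = λ·(3 - 0) - 1 ≡ 10. → (0, 10)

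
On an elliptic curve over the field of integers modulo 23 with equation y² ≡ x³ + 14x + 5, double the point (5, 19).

(2, 8)

tangent at (5, 19): λ = (3·5² + 14)/(2·19) ≡ 20/15. 15⁻¹ ≡ 20 (mod 23), so λ ≡ 20·20 ≡ 9.
  x = λ² - 5 - 5 = 81 - 10 ≡ 2; y = λ·(5 - 2) - 19 ≡ 8. → (2, 8)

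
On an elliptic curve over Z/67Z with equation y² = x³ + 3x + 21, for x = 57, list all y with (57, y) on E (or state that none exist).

x³ + 3x + 21 = 185385 ≡ 63 (mod 67).
63 is a non-residue mod 67; no y exists.

none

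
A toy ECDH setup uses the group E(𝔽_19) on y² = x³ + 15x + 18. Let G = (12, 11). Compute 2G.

(4, 3)

tangent at (12, 11): λ = (3·12² + 15)/(2·11) ≡ 10/3. 3⁻¹ ≡ 13 (mod 19), so λ ≡ 10·13 ≡ 16.
  x = λ² - 12 - 12 = 256 - 24 ≡ 4; y = λ·(12 - 4) - 11 ≡ 3. → (4, 3)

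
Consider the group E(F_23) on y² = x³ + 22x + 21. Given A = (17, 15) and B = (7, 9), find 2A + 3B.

First 2A:
Repeated addition: build up to 2A.
2A: tangent at (17, 15): λ = (3·17² + 22)/(2·15) ≡ 15/7. 7⁻¹ ≡ 10 (mod 23) since 7·10 = 70 ≡ 1, so λ ≡ 15·10 ≡ 12.
  x = λ² - 17 - 17 = 144 - 34 ≡ 18; y = λ·(17 - 18) - 15 ≡ 19. → (18, 19)
2A = (18, 19).
Next 3B:
Repeated addition: build up to 3B.
2B: tangent at (7, 9): λ = (3·7² + 22)/(2·9) ≡ 8/18. 18⁻¹ ≡ 9 (mod 23), so λ ≡ 8·9 ≡ 3.
  x = λ² - 7 - 7 = 9 - 14 ≡ 18; y = λ·(7 - 18) - 9 ≡ 4. → (18, 4)
3B: (18, 4) + (7, 9). λ = (9 - 4)/(7 - 18) ≡ 5/12 mod 23. 12⁻¹ ≡ 2 (mod 23), so λ ≡ 10.
  x = λ² - 18 - 7 = 100 - 25 ≡ 6; y = λ·(18 - 6) - 4 ≡ 1. → (6, 1)
3B = (6, 1).
Finally 2A + 3B:
(18, 19) + (6, 1). λ = (1 - 19)/(6 - 18) ≡ 5/11 mod 23. 11⁻¹ ≡ 21 (mod 23) since 11·21 = 231 ≡ 1, so λ ≡ 13.
  x = λ² - 18 - 6 = 169 - 24 ≡ 7; y = λ·(18 - 7) - 19 ≡ 9. → (7, 9)

(7, 9)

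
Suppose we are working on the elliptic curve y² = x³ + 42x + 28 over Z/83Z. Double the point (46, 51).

tangent at (46, 51): λ = (3·46² + 42)/(2·51) ≡ 82/19. 19⁻¹ ≡ 35 (mod 83), so λ ≡ 82·35 ≡ 48.
  x = λ² - 46 - 46 = 2304 - 92 ≡ 54; y = λ·(46 - 54) - 51 ≡ 63. → (54, 63)

(54, 63)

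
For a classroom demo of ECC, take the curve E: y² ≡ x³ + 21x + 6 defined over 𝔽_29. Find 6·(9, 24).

Write G = (9, 24).
Repeated addition: build up to 6G.
2G: tangent at (9, 24): λ = (3·9² + 21)/(2·24) ≡ 3/19. 19⁻¹ ≡ 26 (mod 29), so λ ≡ 3·26 ≡ 20.
  x = λ² - 9 - 9 = 400 - 18 ≡ 5; y = λ·(9 - 5) - 24 ≡ 27. → (5, 27)
3G: (5, 27) + (9, 24). λ = (24 - 27)/(9 - 5) ≡ 26/4 mod 29. 4⁻¹ ≡ 22 (mod 29), so λ ≡ 21.
  x = λ² - 5 - 9 = 441 - 14 ≡ 21; y = λ·(5 - 21) - 27 ≡ 14. → (21, 14)
4G: (21, 14) + (9, 24). λ = (24 - 14)/(9 - 21) ≡ 10/17 mod 29. 17⁻¹ ≡ 12 (mod 29) since 17·12 = 204 ≡ 1, so λ ≡ 4.
  x = λ² - 21 - 9 = 16 - 30 ≡ 15; y = λ·(21 - 15) - 14 ≡ 10. → (15, 10)
5G: (15, 10) + (9, 24). λ = (24 - 10)/(9 - 15) ≡ 14/23 mod 29. 23⁻¹ ≡ 24 (mod 29), so λ ≡ 17.
  x = λ² - 15 - 9 = 289 - 24 ≡ 4; y = λ·(15 - 4) - 10 ≡ 3. → (4, 3)
6G: (4, 3) + (9, 24). λ = (24 - 3)/(9 - 4) ≡ 21/5 mod 29. 5⁻¹ ≡ 6 (mod 29), so λ ≡ 10.
  x = λ² - 4 - 9 = 100 - 13 ≡ 0; y = λ·(4 - 0) - 3 ≡ 8. → (0, 8)

(0, 8)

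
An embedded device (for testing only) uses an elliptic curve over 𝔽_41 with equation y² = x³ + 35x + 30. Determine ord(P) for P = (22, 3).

2P: tangent at (22, 3): λ = (3·22² + 35)/(2·3) ≡ 11/6. 6⁻¹ ≡ 7 (mod 41), so λ ≡ 11·7 ≡ 36.
  x = λ² - 22 - 22 = 1296 - 44 ≡ 22; y = λ·(22 - 22) - 3 ≡ 38. → (22, 38)
3P: (22, 38) + (22, 3): same x and y₁ ≡ -y₂, so the sum is O.
3P = O, so the order is 3.

3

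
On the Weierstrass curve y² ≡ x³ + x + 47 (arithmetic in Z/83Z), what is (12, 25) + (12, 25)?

tangent at (12, 25): λ = (3·12² + 1)/(2·25) ≡ 18/50. 50⁻¹ ≡ 5 (mod 83), so λ ≡ 18·5 ≡ 7.
  x = λ² - 12 - 12 = 49 - 24 ≡ 25; y = λ·(12 - 25) - 25 ≡ 50. → (25, 50)

(25, 50)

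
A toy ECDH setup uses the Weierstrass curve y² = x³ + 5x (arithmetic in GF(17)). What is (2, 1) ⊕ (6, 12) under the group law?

(7, 15)

(2, 1) + (6, 12). λ = (12 - 1)/(6 - 2) ≡ 11/4 mod 17. 4⁻¹ ≡ 13 (mod 17), so λ ≡ 7.
  x = λ² - 2 - 6 = 49 - 8 ≡ 7; y = λ·(2 - 7) - 1 ≡ 15. → (7, 15)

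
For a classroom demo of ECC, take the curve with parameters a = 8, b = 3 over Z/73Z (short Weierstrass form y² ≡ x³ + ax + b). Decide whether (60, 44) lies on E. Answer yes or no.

yes

y² = 44² ≡ 38; x³ + 8x + 3 = 216483 ≡ 38 (mod 73). 38 = 38.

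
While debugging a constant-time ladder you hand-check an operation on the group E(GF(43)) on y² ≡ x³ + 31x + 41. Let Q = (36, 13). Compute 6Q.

(25, 31)

Repeated addition: build up to 6Q.
2Q: tangent at (36, 13): λ = (3·36² + 31)/(2·13) ≡ 6/26. 26⁻¹ ≡ 5 (mod 43) since 26·5 = 130 ≡ 1, so λ ≡ 6·5 ≡ 30.
  x = λ² - 36 - 36 = 900 - 72 ≡ 11; y = λ·(36 - 11) - 13 ≡ 6. → (11, 6)
3Q: (11, 6) + (36, 13). λ = (13 - 6)/(36 - 11) ≡ 7/25 mod 43. 25⁻¹ ≡ 31 (mod 43) since 25·31 = 775 ≡ 1, so λ ≡ 2.
  x = λ² - 11 - 36 = 4 - 47 ≡ 0; y = λ·(11 - 0) - 6 ≡ 16. → (0, 16)
4Q: (0, 16) + (36, 13). λ = (13 - 16)/(36 - 0) ≡ 40/36 mod 43. 36⁻¹ ≡ 6 (mod 43) since 36·6 = 216 ≡ 1, so λ ≡ 25.
  x = λ² - 0 - 36 = 625 - 36 ≡ 30; y = λ·(0 - 30) - 16 ≡ 8. → (30, 8)
5Q: (30, 8) + (36, 13). λ = (13 - 8)/(36 - 30) ≡ 5/6 mod 43. 6⁻¹ ≡ 36 (mod 43), so λ ≡ 8.
  x = λ² - 30 - 36 = 64 - 66 ≡ 41; y = λ·(30 - 41) - 8 ≡ 33. → (41, 33)
6Q: (41, 33) + (36, 13). λ = (13 - 33)/(36 - 41) ≡ 23/38 mod 43. 38⁻¹ ≡ 17 (mod 43), so λ ≡ 4.
  x = λ² - 41 - 36 = 16 - 77 ≡ 25; y = λ·(41 - 25) - 33 ≡ 31. → (25, 31)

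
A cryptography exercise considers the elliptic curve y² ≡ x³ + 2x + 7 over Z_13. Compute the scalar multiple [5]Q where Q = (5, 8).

Repeated addition: build up to 5Q.
2Q: tangent at (5, 8): λ = (3·5² + 2)/(2·8) ≡ 12/3. 3⁻¹ ≡ 9 (mod 13) since 3·9 = 27 ≡ 1, so λ ≡ 12·9 ≡ 4.
  x = λ² - 5 - 5 = 16 - 10 ≡ 6; y = λ·(5 - 6) - 8 ≡ 1. → (6, 1)
3Q: (6, 1) + (5, 8). λ = (8 - 1)/(5 - 6) ≡ 7/12 mod 13. 12⁻¹ ≡ 12 (mod 13), so λ ≡ 6.
  x = λ² - 6 - 5 = 36 - 11 ≡ 12; y = λ·(6 - 12) - 1 ≡ 2. → (12, 2)
4Q: (12, 2) + (5, 8). λ = (8 - 2)/(5 - 12) ≡ 6/6 mod 13. 6⁻¹ ≡ 11 (mod 13) since 6·11 = 66 ≡ 1, so λ ≡ 1.
  x = λ² - 12 - 5 = 1 - 17 ≡ 10; y = λ·(12 - 10) - 2 ≡ 0. → (10, 0)
5Q: (10, 0) + (5, 8). λ = (8 - 0)/(5 - 10) ≡ 8/8 mod 13. 8⁻¹ ≡ 5 (mod 13), so λ ≡ 1.
  x = λ² - 10 - 5 = 1 - 15 ≡ 12; y = λ·(10 - 12) - 0 ≡ 11. → (12, 11)

(12, 11)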